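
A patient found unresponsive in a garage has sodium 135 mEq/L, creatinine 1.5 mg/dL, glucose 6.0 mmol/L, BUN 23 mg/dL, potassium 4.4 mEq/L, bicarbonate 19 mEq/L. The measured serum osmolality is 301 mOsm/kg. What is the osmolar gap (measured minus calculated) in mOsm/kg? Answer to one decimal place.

16.8 mOsm/kg

Calculated osmolality = 2·Na + glucose + BUN/2.8
= 2·135 + 6 + 23/2.8
= 270 + 6 + 8.21
= 284.21 mOsm/kg ≈ 284.2 mOsm/kg
Osmolar gap = measured − calculated = 301 − 284.2 = 16.8 mOsm/kg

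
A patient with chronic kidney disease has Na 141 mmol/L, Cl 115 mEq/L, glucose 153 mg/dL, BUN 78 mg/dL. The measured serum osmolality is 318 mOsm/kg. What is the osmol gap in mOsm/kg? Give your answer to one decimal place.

Calculated osmolality = 2·Na + glucose/18 + BUN/2.8
= 2·141 + 153/18 + 78/2.8
= 282 + 8.50 + 27.86
= 318.36 mOsm/kg ≈ 318.4 mOsm/kg
Osmolar gap = measured − calculated = 318 − 318.4 = -0.4 mOsm/kg

-0.4 mOsm/kg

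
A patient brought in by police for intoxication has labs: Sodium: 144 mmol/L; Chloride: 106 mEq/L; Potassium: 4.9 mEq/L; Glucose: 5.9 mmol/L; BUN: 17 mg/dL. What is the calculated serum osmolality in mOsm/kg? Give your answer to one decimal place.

300.0 mOsm/kg

Calculated osmolality = 2·Na + glucose + BUN/2.8
= 2·144 + 5.9 + 17/2.8
= 288 + 5.90 + 6.07
= 299.97 mOsm/kg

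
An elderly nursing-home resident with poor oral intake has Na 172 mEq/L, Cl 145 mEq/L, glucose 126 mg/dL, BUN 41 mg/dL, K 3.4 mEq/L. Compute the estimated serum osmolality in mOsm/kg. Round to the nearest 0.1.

Calculated osmolality = 2·Na + glucose/18 + BUN/2.8
= 2·172 + 126/18 + 41/2.8
= 344 + 7 + 14.64
= 365.64 mOsm/kg

365.6 mOsm/kg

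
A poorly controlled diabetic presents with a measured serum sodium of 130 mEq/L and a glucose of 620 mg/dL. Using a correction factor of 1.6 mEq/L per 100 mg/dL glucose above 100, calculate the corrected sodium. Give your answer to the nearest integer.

138 mEq/L

Corrected Na = measured Na + 1.6 · (glucose − 100)/100
= 130 + 1.6 · (620 − 100)/100
= 130 + 8.3
= 138.3 mEq/L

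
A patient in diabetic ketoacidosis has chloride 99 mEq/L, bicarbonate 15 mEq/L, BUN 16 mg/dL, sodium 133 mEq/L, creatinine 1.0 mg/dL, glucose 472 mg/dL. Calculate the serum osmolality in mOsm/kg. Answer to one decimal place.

Calculated osmolality = 2·Na + glucose/18 + BUN/2.8
= 2·133 + 472/18 + 16/2.8
= 266 + 26.22 + 5.71
= 297.93 mOsm/kg

297.9 mOsm/kg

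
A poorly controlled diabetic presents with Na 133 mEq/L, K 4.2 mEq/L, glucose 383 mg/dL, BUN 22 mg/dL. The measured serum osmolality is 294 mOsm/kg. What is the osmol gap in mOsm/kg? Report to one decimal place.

Calculated osmolality = 2·Na + glucose/18 + BUN/2.8
= 2·133 + 383/18 + 22/2.8
= 266 + 21.28 + 7.86
= 295.14 mOsm/kg ≈ 295.1 mOsm/kg
Osmolar gap = measured − calculated = 294 − 295.1 = -1.1 mOsm/kg

-1.1 mOsm/kg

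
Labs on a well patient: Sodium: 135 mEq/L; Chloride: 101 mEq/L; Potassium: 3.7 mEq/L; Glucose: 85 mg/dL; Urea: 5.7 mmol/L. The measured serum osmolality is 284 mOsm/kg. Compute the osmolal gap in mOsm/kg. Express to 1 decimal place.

Calculated osmolality = 2·Na + glucose/18 + urea
= 2·135 + 85/18 + 5.7
= 270 + 4.72 + 5.70
= 280.42 mOsm/kg ≈ 280.4 mOsm/kg
Osmolar gap = measured − calculated = 284 − 280.4 = 3.6 mOsm/kg

3.6 mOsm/kg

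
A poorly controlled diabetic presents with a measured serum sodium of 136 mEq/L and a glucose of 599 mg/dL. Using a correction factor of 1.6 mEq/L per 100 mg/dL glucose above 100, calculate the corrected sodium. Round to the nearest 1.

144 mEq/L

Corrected Na = measured Na + 1.6 · (glucose − 100)/100
= 136 + 1.6 · (599 − 100)/100
= 136 + 8
= 144 mEq/L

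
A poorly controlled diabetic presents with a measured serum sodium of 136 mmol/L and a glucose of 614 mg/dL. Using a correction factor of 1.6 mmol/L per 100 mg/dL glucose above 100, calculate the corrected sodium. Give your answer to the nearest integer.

Corrected Na = measured Na + 1.6 · (glucose − 100)/100
= 136 + 1.6 · (614 − 100)/100
= 136 + 8.2
= 144.2 mmol/L

144 mmol/L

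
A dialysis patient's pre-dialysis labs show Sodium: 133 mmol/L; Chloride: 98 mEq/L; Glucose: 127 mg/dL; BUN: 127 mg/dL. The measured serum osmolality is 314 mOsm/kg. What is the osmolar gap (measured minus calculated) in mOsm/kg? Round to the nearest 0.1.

-4.4 mOsm/kg

Calculated osmolality = 2·Na + glucose/18 + BUN/2.8
= 2·133 + 127/18 + 127/2.8
= 266 + 7.06 + 45.36
= 318.42 mOsm/kg ≈ 318.4 mOsm/kg
Osmolar gap = measured − calculated = 314 − 318.4 = -4.4 mOsm/kg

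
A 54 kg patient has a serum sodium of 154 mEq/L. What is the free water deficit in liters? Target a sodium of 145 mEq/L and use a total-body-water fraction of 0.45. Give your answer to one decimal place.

TBW = 0.45 · 54 = 24.3 L
Free water deficit = TBW · (Na/145 − 1)
= 24.3 · (154/145 − 1)
= 24.3 · 0.0621
= 1.51 L

1.5 L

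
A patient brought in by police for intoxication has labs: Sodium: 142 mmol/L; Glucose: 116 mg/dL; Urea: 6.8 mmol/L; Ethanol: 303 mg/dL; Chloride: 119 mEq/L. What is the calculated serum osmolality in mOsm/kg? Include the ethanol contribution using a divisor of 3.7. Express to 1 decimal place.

379.1 mOsm/kg

Calculated osmolality = 2·Na + glucose/18 + urea + ethanol/3.7
= 2·142 + 116/18 + 6.8 + 303/3.7
= 284 + 6.44 + 6.80 + 81.89
= 379.13 mOsm/kg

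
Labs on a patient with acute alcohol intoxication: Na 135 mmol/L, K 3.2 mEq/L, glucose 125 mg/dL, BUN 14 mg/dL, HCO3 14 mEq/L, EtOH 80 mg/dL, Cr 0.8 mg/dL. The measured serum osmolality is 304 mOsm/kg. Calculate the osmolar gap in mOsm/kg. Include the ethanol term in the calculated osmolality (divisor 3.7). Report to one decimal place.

Calculated osmolality = 2·Na + glucose/18 + BUN/2.8 + ethanol/3.7
= 2·135 + 125/18 + 14/2.8 + 80/3.7
= 270 + 6.94 + 5 + 21.62
= 303.56 mOsm/kg ≈ 303.6 mOsm/kg
Osmolar gap = measured − calculated = 304 − 303.6 = 0.4 mOsm/kg

0.4 mOsm/kg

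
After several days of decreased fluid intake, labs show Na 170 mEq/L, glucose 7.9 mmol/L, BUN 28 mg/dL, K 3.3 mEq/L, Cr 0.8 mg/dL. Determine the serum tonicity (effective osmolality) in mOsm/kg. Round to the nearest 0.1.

Effective osmolality excludes urea (freely permeant across cell membranes):
2·Na + glucose
= 2·170 + 7.9
= 340 + 7.9
= 347.9 mOsm/kg

347.9 mOsm/kg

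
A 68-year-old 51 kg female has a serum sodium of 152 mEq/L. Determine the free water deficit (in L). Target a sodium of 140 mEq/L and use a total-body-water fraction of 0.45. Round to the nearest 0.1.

2.0 L

TBW = 0.45 · 51 = 22.95 L
Free water deficit = TBW · (Na/140 − 1)
= 22.95 · (152/140 − 1)
= 22.95 · 0.0857
= 1.97 L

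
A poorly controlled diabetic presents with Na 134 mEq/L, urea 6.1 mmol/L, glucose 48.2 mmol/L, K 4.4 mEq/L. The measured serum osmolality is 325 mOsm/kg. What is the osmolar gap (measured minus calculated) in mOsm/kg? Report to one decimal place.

Calculated osmolality = 2·Na + glucose + urea
= 2·134 + 48.2 + 6.1
= 268 + 48.20 + 6.10
= 322.3 mOsm/kg ≈ 322.3 mOsm/kg
Osmolar gap = measured − calculated = 325 − 322.3 = 2.7 mOsm/kg

2.7 mOsm/kg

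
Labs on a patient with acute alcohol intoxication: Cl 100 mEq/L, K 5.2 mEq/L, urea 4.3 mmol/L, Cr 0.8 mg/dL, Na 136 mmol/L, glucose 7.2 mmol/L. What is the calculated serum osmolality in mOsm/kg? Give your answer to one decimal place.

Calculated osmolality = 2·Na + glucose + urea
= 2·136 + 7.2 + 4.3
= 272 + 7.20 + 4.30
= 283.5 mOsm/kg

283.5 mOsm/kg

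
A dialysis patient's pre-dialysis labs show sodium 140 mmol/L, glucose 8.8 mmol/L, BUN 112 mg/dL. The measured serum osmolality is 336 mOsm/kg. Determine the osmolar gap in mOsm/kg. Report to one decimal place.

Calculated osmolality = 2·Na + glucose + BUN/2.8
= 2·140 + 8.8 + 112/2.8
= 280 + 8.80 + 40
= 328.8 mOsm/kg ≈ 328.8 mOsm/kg
Osmolar gap = measured − calculated = 336 − 328.8 = 7.2 mOsm/kg

7.2 mOsm/kg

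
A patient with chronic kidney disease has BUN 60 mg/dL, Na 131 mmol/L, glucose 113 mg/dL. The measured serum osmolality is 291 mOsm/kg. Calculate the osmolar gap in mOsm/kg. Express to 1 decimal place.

Calculated osmolality = 2·Na + glucose/18 + BUN/2.8
= 2·131 + 113/18 + 60/2.8
= 262 + 6.28 + 21.43
= 289.71 mOsm/kg ≈ 289.7 mOsm/kg
Osmolar gap = measured − calculated = 291 − 289.7 = 1.3 mOsm/kg

1.3 mOsm/kg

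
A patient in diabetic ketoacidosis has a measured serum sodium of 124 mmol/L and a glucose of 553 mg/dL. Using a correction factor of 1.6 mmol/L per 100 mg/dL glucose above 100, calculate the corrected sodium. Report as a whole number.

Corrected Na = measured Na + 1.6 · (glucose − 100)/100
= 124 + 1.6 · (553 − 100)/100
= 124 + 7.2
= 131.2 mmol/L

131 mmol/L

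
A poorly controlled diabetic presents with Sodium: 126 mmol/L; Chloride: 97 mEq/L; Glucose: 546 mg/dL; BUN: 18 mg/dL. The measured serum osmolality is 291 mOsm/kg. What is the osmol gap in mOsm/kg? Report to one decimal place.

Calculated osmolality = 2·Na + glucose/18 + BUN/2.8
= 2·126 + 546/18 + 18/2.8
= 252 + 30.33 + 6.43
= 288.76 mOsm/kg ≈ 288.8 mOsm/kg
Osmolar gap = measured − calculated = 291 − 288.8 = 2.2 mOsm/kg

2.2 mOsm/kg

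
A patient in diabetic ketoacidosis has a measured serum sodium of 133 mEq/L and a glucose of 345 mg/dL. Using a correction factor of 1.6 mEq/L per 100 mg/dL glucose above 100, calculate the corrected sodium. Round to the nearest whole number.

137 mEq/L

Corrected Na = measured Na + 1.6 · (glucose − 100)/100
= 133 + 1.6 · (345 − 100)/100
= 133 + 3.9
= 136.9 mEq/L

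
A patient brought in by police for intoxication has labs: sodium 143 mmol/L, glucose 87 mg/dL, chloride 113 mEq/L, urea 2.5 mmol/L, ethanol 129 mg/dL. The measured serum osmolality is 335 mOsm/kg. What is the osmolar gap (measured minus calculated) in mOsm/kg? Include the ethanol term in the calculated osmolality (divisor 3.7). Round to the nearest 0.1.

Calculated osmolality = 2·Na + glucose/18 + urea + ethanol/3.7
= 2·143 + 87/18 + 2.5 + 129/3.7
= 286 + 4.83 + 2.50 + 34.86
= 328.19 mOsm/kg ≈ 328.2 mOsm/kg
Osmolar gap = measured − calculated = 335 − 328.2 = 6.8 mOsm/kg

6.8 mOsm/kg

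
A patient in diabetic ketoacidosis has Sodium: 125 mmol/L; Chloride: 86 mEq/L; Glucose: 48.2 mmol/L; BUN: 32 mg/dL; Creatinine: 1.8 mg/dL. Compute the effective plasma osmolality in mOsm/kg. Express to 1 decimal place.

298.2 mOsm/kg

Effective osmolality excludes urea (freely permeant across cell membranes):
2·Na + glucose
= 2·125 + 48.2
= 250 + 48.2
= 298.2 mOsm/kg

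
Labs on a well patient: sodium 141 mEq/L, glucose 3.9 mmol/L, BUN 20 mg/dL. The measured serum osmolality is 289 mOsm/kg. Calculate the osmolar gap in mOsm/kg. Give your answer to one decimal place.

-4.0 mOsm/kg

Calculated osmolality = 2·Na + glucose + BUN/2.8
= 2·141 + 3.9 + 20/2.8
= 282 + 3.90 + 7.14
= 293.04 mOsm/kg ≈ 293.0 mOsm/kg
Osmolar gap = measured − calculated = 289 − 293.0 = -4.0 mOsm/kg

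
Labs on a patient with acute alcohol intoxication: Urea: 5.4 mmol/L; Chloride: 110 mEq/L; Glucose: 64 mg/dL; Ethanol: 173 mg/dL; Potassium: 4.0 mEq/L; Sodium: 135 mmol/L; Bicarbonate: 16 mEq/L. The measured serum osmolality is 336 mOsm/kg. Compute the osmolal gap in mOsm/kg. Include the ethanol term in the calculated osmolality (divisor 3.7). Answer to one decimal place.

Calculated osmolality = 2·Na + glucose/18 + urea + ethanol/3.7
= 2·135 + 64/18 + 5.4 + 173/3.7
= 270 + 3.56 + 5.40 + 46.76
= 325.72 mOsm/kg ≈ 325.7 mOsm/kg
Osmolar gap = measured − calculated = 336 − 325.7 = 10.3 mOsm/kg

10.3 mOsm/kg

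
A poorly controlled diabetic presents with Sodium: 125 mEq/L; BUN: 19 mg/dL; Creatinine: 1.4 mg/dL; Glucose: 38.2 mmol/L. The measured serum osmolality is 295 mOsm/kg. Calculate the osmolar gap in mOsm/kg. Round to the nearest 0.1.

0.0 mOsm/kg

Calculated osmolality = 2·Na + glucose + BUN/2.8
= 2·125 + 38.2 + 19/2.8
= 250 + 38.20 + 6.79
= 294.99 mOsm/kg ≈ 295.0 mOsm/kg
Osmolar gap = measured − calculated = 295 − 295.0 = 0.0 mOsm/kg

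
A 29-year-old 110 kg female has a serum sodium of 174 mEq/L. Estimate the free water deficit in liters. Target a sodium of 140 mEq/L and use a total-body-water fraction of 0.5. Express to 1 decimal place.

TBW = 0.5 · 110 = 55 L
Free water deficit = TBW · (Na/140 − 1)
= 55 · (174/140 − 1)
= 55 · 0.2429
= 13.36 L

13.4 L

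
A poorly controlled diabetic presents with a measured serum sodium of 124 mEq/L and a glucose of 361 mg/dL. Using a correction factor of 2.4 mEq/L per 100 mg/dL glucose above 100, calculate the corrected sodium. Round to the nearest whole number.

Corrected Na = measured Na + 2.4 · (glucose − 100)/100
= 124 + 2.4 · (361 − 100)/100
= 124 + 6.3
= 130.3 mEq/L

130 mEq/L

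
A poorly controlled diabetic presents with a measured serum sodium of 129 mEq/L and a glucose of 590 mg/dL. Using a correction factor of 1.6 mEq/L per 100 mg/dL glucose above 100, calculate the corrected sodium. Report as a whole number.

Corrected Na = measured Na + 1.6 · (glucose − 100)/100
= 129 + 1.6 · (590 − 100)/100
= 129 + 7.8
= 136.8 mEq/L

137 mEq/L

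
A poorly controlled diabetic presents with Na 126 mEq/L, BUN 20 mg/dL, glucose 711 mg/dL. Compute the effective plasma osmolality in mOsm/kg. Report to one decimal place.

291.5 mOsm/kg

Effective osmolality excludes urea (freely permeant across cell membranes):
2·Na + glucose/18
= 2·126 + 711/18
= 252 + 39.5
= 291.5 mOsm/kg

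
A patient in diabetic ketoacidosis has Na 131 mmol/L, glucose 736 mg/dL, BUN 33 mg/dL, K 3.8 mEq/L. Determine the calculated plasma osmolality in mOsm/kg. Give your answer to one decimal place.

Calculated osmolality = 2·Na + glucose/18 + BUN/2.8
= 2·131 + 736/18 + 33/2.8
= 262 + 40.89 + 11.79
= 314.68 mOsm/kg

314.7 mOsm/kg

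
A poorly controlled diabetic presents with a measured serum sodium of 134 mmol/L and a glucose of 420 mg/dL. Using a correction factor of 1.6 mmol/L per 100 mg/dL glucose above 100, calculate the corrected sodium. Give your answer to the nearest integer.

139 mmol/L

Corrected Na = measured Na + 1.6 · (glucose − 100)/100
= 134 + 1.6 · (420 − 100)/100
= 134 + 5.1
= 139.1 mmol/L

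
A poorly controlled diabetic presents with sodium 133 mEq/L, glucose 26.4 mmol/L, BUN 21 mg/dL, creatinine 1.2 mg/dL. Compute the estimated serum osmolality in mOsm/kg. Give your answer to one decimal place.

299.9 mOsm/kg

Calculated osmolality = 2·Na + glucose + BUN/2.8
= 2·133 + 26.4 + 21/2.8
= 266 + 26.40 + 7.50
= 299.9 mOsm/kg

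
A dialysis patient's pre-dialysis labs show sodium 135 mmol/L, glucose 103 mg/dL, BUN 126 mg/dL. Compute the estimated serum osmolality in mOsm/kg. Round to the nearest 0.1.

Calculated osmolality = 2·Na + glucose/18 + BUN/2.8
= 2·135 + 103/18 + 126/2.8
= 270 + 5.72 + 45
= 320.72 mOsm/kg

320.7 mOsm/kg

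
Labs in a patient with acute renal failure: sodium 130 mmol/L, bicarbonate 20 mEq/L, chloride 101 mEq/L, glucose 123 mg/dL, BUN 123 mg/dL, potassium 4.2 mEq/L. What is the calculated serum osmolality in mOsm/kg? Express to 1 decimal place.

310.8 mOsm/kg

Calculated osmolality = 2·Na + glucose/18 + BUN/2.8
= 2·130 + 123/18 + 123/2.8
= 260 + 6.83 + 43.93
= 310.76 mOsm/kg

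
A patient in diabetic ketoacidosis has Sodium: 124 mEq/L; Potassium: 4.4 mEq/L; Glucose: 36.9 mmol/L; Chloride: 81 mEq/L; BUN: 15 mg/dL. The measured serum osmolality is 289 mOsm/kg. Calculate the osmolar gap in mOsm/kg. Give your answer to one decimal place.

-1.3 mOsm/kg

Calculated osmolality = 2·Na + glucose + BUN/2.8
= 2·124 + 36.9 + 15/2.8
= 248 + 36.90 + 5.36
= 290.26 mOsm/kg ≈ 290.3 mOsm/kg
Osmolar gap = measured − calculated = 289 − 290.3 = -1.3 mOsm/kg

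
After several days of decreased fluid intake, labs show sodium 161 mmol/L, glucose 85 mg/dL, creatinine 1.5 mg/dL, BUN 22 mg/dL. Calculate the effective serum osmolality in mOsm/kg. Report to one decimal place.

326.7 mOsm/kg

Effective osmolality excludes urea (freely permeant across cell membranes):
2·Na + glucose/18
= 2·161 + 85/18
= 322 + 4.72
= 326.72 mOsm/kg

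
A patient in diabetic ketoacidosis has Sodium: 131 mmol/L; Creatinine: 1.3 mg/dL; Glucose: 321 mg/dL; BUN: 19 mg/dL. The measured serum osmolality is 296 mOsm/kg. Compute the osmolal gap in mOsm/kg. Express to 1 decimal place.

9.4 mOsm/kg

Calculated osmolality = 2·Na + glucose/18 + BUN/2.8
= 2·131 + 321/18 + 19/2.8
= 262 + 17.83 + 6.79
= 286.62 mOsm/kg ≈ 286.6 mOsm/kg
Osmolar gap = measured − calculated = 296 − 286.6 = 9.4 mOsm/kg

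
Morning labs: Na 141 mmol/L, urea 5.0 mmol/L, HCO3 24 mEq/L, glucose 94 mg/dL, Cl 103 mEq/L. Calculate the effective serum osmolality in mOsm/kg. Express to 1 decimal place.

287.2 mOsm/kg

Effective osmolality excludes urea (freely permeant across cell membranes):
2·Na + glucose/18
= 2·141 + 94/18
= 282 + 5.22
= 287.22 mOsm/kg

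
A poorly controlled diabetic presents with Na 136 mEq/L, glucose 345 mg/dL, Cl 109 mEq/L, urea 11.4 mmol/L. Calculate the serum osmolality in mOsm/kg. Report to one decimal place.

Calculated osmolality = 2·Na + glucose/18 + urea
= 2·136 + 345/18 + 11.4
= 272 + 19.17 + 11.40
= 302.57 mOsm/kg

302.6 mOsm/kg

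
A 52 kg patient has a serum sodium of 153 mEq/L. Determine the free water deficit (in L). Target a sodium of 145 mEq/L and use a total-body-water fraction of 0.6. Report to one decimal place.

TBW = 0.6 · 52 = 31.2 L
Free water deficit = TBW · (Na/145 − 1)
= 31.2 · (153/145 − 1)
= 31.2 · 0.0552
= 1.72 L

1.7 L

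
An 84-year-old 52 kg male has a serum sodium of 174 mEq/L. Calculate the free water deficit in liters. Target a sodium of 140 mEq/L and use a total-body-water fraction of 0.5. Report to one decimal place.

6.3 L

TBW = 0.5 · 52 = 26 L
Free water deficit = TBW · (Na/140 − 1)
= 26 · (174/140 − 1)
= 26 · 0.2429
= 6.32 L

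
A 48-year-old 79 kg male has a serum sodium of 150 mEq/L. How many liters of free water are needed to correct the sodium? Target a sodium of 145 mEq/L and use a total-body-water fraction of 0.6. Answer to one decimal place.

1.6 L

TBW = 0.6 · 79 = 47.4 L
Free water deficit = TBW · (Na/145 − 1)
= 47.4 · (150/145 − 1)
= 47.4 · 0.0345
= 1.64 L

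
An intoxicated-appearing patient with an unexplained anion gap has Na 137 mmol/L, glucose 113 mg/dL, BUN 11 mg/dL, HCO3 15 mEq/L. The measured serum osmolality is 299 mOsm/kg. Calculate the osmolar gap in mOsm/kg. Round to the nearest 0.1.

14.8 mOsm/kg

Calculated osmolality = 2·Na + glucose/18 + BUN/2.8
= 2·137 + 113/18 + 11/2.8
= 274 + 6.28 + 3.93
= 284.21 mOsm/kg ≈ 284.2 mOsm/kg
Osmolar gap = measured − calculated = 299 − 284.2 = 14.8 mOsm/kg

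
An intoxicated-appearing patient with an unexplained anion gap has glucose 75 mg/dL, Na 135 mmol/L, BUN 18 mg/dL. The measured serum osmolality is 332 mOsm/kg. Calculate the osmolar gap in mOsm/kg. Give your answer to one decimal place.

51.4 mOsm/kg

Calculated osmolality = 2·Na + glucose/18 + BUN/2.8
= 2·135 + 75/18 + 18/2.8
= 270 + 4.17 + 6.43
= 280.6 mOsm/kg ≈ 280.6 mOsm/kg
Osmolar gap = measured − calculated = 332 − 280.6 = 51.4 mOsm/kg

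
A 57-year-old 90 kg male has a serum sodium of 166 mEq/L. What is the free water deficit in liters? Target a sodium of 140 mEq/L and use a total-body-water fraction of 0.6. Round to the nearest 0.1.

TBW = 0.6 · 90 = 54 L
Free water deficit = TBW · (Na/140 − 1)
= 54 · (166/140 − 1)
= 54 · 0.1857
= 10.03 L

10.0 L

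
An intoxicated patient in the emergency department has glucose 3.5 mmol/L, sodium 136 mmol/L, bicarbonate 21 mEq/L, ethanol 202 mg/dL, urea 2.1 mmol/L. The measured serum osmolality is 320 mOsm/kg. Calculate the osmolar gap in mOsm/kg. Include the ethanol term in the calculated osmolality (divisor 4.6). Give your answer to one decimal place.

Calculated osmolality = 2·Na + glucose + urea + ethanol/4.6
= 2·136 + 3.5 + 2.1 + 202/4.6
= 272 + 3.50 + 2.10 + 43.91
= 321.51 mOsm/kg ≈ 321.5 mOsm/kg
Osmolar gap = measured − calculated = 320 − 321.5 = -1.5 mOsm/kg

-1.5 mOsm/kg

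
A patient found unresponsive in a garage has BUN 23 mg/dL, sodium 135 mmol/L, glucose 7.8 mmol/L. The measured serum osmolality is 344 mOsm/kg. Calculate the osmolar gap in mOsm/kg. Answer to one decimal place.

58.0 mOsm/kg

Calculated osmolality = 2·Na + glucose + BUN/2.8
= 2·135 + 7.8 + 23/2.8
= 270 + 7.80 + 8.21
= 286.01 mOsm/kg ≈ 286.0 mOsm/kg
Osmolar gap = measured − calculated = 344 − 286.0 = 58.0 mOsm/kg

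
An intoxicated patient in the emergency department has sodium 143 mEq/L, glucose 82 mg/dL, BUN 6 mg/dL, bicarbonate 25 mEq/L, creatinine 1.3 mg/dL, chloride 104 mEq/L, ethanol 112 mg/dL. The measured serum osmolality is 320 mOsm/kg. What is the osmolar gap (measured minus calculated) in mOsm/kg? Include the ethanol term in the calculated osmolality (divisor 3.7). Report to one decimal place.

-3.0 mOsm/kg

Calculated osmolality = 2·Na + glucose/18 + BUN/2.8 + ethanol/3.7
= 2·143 + 82/18 + 6/2.8 + 112/3.7
= 286 + 4.56 + 2.14 + 30.27
= 322.97 mOsm/kg ≈ 323.0 mOsm/kg
Osmolar gap = measured − calculated = 320 − 323.0 = -3.0 mOsm/kg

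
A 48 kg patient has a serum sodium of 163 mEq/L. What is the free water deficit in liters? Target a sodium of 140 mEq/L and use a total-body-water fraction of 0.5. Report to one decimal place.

TBW = 0.5 · 48 = 24 L
Free water deficit = TBW · (Na/140 − 1)
= 24 · (163/140 − 1)
= 24 · 0.1643
= 3.94 L

3.9 L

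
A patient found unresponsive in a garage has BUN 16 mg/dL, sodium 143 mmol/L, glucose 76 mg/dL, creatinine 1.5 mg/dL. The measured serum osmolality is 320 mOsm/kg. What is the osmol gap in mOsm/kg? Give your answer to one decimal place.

24.1 mOsm/kg

Calculated osmolality = 2·Na + glucose/18 + BUN/2.8
= 2·143 + 76/18 + 16/2.8
= 286 + 4.22 + 5.71
= 295.93 mOsm/kg ≈ 295.9 mOsm/kg
Osmolar gap = measured − calculated = 320 − 295.9 = 24.1 mOsm/kg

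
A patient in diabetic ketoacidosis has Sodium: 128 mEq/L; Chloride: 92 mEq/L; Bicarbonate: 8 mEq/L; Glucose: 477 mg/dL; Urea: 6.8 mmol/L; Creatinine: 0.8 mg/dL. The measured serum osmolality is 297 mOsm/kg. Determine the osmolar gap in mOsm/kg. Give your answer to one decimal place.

Calculated osmolality = 2·Na + glucose/18 + urea
= 2·128 + 477/18 + 6.8
= 256 + 26.50 + 6.80
= 289.3 mOsm/kg ≈ 289.3 mOsm/kg
Osmolar gap = measured − calculated = 297 − 289.3 = 7.7 mOsm/kg

7.7 mOsm/kg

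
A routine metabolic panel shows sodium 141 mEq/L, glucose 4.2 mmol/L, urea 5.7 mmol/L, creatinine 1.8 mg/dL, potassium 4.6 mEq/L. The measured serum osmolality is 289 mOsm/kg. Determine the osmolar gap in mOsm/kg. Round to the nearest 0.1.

-2.9 mOsm/kg

Calculated osmolality = 2·Na + glucose + urea
= 2·141 + 4.2 + 5.7
= 282 + 4.20 + 5.70
= 291.9 mOsm/kg ≈ 291.9 mOsm/kg
Osmolar gap = measured − calculated = 289 − 291.9 = -2.9 mOsm/kg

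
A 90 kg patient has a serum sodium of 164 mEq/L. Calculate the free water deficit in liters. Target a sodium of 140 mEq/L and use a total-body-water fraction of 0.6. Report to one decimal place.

TBW = 0.6 · 90 = 54 L
Free water deficit = TBW · (Na/140 − 1)
= 54 · (164/140 − 1)
= 54 · 0.1714
= 9.26 L

9.3 L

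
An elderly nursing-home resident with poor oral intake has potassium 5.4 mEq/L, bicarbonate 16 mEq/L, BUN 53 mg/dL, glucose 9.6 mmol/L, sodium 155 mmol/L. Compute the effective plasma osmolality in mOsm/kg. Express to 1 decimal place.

319.6 mOsm/kg

Effective osmolality excludes urea (freely permeant across cell membranes):
2·Na + glucose
= 2·155 + 9.6
= 310 + 9.6
= 319.6 mOsm/kg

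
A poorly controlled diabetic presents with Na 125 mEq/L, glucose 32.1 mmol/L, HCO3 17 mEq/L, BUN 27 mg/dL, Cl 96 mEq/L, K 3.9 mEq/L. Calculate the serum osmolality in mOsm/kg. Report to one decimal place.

291.7 mOsm/kg

Calculated osmolality = 2·Na + glucose + BUN/2.8
= 2·125 + 32.1 + 27/2.8
= 250 + 32.10 + 9.64
= 291.74 mOsm/kg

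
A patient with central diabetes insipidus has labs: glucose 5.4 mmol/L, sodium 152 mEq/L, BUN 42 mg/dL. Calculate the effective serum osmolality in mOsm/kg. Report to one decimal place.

Effective osmolality excludes urea (freely permeant across cell membranes):
2·Na + glucose
= 2·152 + 5.4
= 304 + 5.4
= 309.4 mOsm/kg

309.4 mOsm/kg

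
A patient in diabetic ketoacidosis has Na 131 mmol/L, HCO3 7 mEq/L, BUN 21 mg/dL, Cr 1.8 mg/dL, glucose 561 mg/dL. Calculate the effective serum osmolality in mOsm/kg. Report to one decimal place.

293.2 mOsm/kg

Effective osmolality excludes urea (freely permeant across cell membranes):
2·Na + glucose/18
= 2·131 + 561/18
= 262 + 31.17
= 293.17 mOsm/kg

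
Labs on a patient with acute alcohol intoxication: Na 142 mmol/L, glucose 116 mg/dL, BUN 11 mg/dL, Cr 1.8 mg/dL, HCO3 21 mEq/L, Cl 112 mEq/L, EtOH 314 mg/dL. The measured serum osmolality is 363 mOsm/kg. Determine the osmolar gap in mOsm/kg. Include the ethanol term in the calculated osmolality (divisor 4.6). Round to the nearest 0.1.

Calculated osmolality = 2·Na + glucose/18 + BUN/2.8 + ethanol/4.6
= 2·142 + 116/18 + 11/2.8 + 314/4.6
= 284 + 6.44 + 3.93 + 68.26
= 362.63 mOsm/kg ≈ 362.6 mOsm/kg
Osmolar gap = measured − calculated = 363 − 362.6 = 0.4 mOsm/kg

0.4 mOsm/kg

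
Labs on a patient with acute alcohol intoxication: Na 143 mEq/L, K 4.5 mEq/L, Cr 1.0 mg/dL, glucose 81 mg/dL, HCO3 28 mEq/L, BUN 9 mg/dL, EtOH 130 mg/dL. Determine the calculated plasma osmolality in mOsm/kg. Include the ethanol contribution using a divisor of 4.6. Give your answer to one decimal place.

322.0 mOsm/kg

Calculated osmolality = 2·Na + glucose/18 + BUN/2.8 + ethanol/4.6
= 2·143 + 81/18 + 9/2.8 + 130/4.6
= 286 + 4.50 + 3.21 + 28.26
= 321.97 mOsm/kg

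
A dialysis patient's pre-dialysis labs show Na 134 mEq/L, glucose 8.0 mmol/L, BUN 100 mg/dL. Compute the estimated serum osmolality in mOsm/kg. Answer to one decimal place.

311.7 mOsm/kg

Calculated osmolality = 2·Na + glucose + BUN/2.8
= 2·134 + 8 + 100/2.8
= 268 + 8 + 35.71
= 311.71 mOsm/kg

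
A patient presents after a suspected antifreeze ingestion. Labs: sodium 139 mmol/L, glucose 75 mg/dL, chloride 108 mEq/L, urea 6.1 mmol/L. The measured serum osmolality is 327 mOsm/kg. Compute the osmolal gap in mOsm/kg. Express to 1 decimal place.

38.7 mOsm/kg

Calculated osmolality = 2·Na + glucose/18 + urea
= 2·139 + 75/18 + 6.1
= 278 + 4.17 + 6.10
= 288.27 mOsm/kg ≈ 288.3 mOsm/kg
Osmolar gap = measured − calculated = 327 − 288.3 = 38.7 mOsm/kg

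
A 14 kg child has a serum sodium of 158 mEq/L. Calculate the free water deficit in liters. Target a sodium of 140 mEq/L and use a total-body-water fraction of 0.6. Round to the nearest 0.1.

TBW = 0.6 · 14 = 8.4 L
Free water deficit = TBW · (Na/140 − 1)
= 8.4 · (158/140 − 1)
= 8.4 · 0.1286
= 1.08 L

1.1 L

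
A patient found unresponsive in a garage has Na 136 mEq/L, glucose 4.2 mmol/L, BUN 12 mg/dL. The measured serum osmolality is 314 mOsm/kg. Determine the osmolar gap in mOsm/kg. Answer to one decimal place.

Calculated osmolality = 2·Na + glucose + BUN/2.8
= 2·136 + 4.2 + 12/2.8
= 272 + 4.20 + 4.29
= 280.49 mOsm/kg ≈ 280.5 mOsm/kg
Osmolar gap = measured − calculated = 314 − 280.5 = 33.5 mOsm/kg

33.5 mOsm/kg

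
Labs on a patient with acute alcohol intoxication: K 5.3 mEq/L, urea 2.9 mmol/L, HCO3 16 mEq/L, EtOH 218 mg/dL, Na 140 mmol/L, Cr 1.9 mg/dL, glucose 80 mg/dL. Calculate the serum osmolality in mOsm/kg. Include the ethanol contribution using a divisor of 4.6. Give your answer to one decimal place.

334.7 mOsm/kg

Calculated osmolality = 2·Na + glucose/18 + urea + ethanol/4.6
= 2·140 + 80/18 + 2.9 + 218/4.6
= 280 + 4.44 + 2.90 + 47.39
= 334.73 mOsm/kg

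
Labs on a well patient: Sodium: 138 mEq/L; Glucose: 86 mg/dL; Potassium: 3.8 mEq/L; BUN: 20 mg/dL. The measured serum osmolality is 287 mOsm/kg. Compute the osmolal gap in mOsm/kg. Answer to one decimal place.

-0.9 mOsm/kg

Calculated osmolality = 2·Na + glucose/18 + BUN/2.8
= 2·138 + 86/18 + 20/2.8
= 276 + 4.78 + 7.14
= 287.92 mOsm/kg ≈ 287.9 mOsm/kg
Osmolar gap = measured − calculated = 287 − 287.9 = -0.9 mOsm/kg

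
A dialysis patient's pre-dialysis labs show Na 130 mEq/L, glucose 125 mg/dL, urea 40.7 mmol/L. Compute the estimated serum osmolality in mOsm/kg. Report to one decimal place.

307.6 mOsm/kg

Calculated osmolality = 2·Na + glucose/18 + urea
= 2·130 + 125/18 + 40.7
= 260 + 6.94 + 40.70
= 307.64 mOsm/kg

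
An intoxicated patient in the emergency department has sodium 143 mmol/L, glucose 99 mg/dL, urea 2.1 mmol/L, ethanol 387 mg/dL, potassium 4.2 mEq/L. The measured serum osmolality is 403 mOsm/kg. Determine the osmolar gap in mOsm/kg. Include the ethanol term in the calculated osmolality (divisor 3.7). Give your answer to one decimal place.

4.8 mOsm/kg

Calculated osmolality = 2·Na + glucose/18 + urea + ethanol/3.7
= 2·143 + 99/18 + 2.1 + 387/3.7
= 286 + 5.50 + 2.10 + 104.59
= 398.19 mOsm/kg ≈ 398.2 mOsm/kg
Osmolar gap = measured − calculated = 403 − 398.2 = 4.8 mOsm/kg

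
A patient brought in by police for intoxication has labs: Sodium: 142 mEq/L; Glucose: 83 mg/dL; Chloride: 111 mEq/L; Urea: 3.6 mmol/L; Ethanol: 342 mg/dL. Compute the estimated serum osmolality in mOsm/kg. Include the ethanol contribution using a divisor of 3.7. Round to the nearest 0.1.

Calculated osmolality = 2·Na + glucose/18 + urea + ethanol/3.7
= 2·142 + 83/18 + 3.6 + 342/3.7
= 284 + 4.61 + 3.60 + 92.43
= 384.64 mOsm/kg

384.6 mOsm/kg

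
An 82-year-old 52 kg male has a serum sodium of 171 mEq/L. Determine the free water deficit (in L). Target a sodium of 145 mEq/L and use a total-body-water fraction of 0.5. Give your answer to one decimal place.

4.7 L

TBW = 0.5 · 52 = 26 L
Free water deficit = TBW · (Na/145 − 1)
= 26 · (171/145 − 1)
= 26 · 0.1793
= 4.66 L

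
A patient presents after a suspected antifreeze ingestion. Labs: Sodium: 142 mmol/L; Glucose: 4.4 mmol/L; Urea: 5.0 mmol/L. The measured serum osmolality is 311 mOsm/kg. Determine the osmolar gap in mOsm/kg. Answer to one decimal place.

Calculated osmolality = 2·Na + glucose + urea
= 2·142 + 4.4 + 5
= 284 + 4.40 + 5
= 293.4 mOsm/kg ≈ 293.4 mOsm/kg
Osmolar gap = measured − calculated = 311 − 293.4 = 17.6 mOsm/kg

17.6 mOsm/kg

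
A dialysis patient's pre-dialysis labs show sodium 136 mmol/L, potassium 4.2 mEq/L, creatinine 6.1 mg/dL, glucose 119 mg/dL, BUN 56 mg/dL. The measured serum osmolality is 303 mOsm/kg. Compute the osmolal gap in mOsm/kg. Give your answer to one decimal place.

Calculated osmolality = 2·Na + glucose/18 + BUN/2.8
= 2·136 + 119/18 + 56/2.8
= 272 + 6.61 + 20
= 298.61 mOsm/kg ≈ 298.6 mOsm/kg
Osmolar gap = measured − calculated = 303 − 298.6 = 4.4 mOsm/kg

4.4 mOsm/kg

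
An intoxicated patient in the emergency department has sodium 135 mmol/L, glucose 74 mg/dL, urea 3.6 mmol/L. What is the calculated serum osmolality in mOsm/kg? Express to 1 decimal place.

277.7 mOsm/kg

Calculated osmolality = 2·Na + glucose/18 + urea
= 2·135 + 74/18 + 3.6
= 270 + 4.11 + 3.60
= 277.71 mOsm/kg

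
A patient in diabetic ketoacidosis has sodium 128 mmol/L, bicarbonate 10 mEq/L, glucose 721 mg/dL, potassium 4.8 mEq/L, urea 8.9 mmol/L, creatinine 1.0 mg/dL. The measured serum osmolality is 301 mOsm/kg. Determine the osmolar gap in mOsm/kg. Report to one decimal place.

-4.0 mOsm/kg

Calculated osmolality = 2·Na + glucose/18 + urea
= 2·128 + 721/18 + 8.9
= 256 + 40.06 + 8.90
= 304.96 mOsm/kg ≈ 305.0 mOsm/kg
Osmolar gap = measured − calculated = 301 − 305.0 = -4.0 mOsm/kg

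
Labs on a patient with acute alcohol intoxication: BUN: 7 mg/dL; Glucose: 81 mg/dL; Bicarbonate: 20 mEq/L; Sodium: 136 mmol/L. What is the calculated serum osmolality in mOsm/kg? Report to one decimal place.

Calculated osmolality = 2·Na + glucose/18 + BUN/2.8
= 2·136 + 81/18 + 7/2.8
= 272 + 4.50 + 2.50
= 279 mOsm/kg

279.0 mOsm/kg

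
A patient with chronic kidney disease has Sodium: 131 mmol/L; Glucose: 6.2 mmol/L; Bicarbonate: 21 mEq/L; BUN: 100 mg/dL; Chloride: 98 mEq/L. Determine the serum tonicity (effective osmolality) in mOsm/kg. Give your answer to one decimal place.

268.2 mOsm/kg

Effective osmolality excludes urea (freely permeant across cell membranes):
2·Na + glucose
= 2·131 + 6.2
= 262 + 6.2
= 268.2 mOsm/kg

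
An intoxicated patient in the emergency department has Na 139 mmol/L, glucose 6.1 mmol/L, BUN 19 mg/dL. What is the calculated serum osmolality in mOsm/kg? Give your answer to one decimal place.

Calculated osmolality = 2·Na + glucose + BUN/2.8
= 2·139 + 6.1 + 19/2.8
= 278 + 6.10 + 6.79
= 290.89 mOsm/kg

290.9 mOsm/kg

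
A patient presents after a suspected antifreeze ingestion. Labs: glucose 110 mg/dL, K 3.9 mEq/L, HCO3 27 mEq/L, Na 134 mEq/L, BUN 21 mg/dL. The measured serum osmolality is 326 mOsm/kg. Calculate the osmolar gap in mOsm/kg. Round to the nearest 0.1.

44.4 mOsm/kg

Calculated osmolality = 2·Na + glucose/18 + BUN/2.8
= 2·134 + 110/18 + 21/2.8
= 268 + 6.11 + 7.50
= 281.61 mOsm/kg ≈ 281.6 mOsm/kg
Osmolar gap = measured − calculated = 326 − 281.6 = 44.4 mOsm/kg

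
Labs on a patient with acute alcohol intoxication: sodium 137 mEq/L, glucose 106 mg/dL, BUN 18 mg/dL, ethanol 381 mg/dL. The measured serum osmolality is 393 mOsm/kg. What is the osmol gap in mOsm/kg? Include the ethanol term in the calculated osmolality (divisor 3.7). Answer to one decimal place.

3.7 mOsm/kg

Calculated osmolality = 2·Na + glucose/18 + BUN/2.8 + ethanol/3.7
= 2·137 + 106/18 + 18/2.8 + 381/3.7
= 274 + 5.89 + 6.43 + 102.97
= 389.29 mOsm/kg ≈ 389.3 mOsm/kg
Osmolar gap = measured − calculated = 393 − 389.3 = 3.7 mOsm/kg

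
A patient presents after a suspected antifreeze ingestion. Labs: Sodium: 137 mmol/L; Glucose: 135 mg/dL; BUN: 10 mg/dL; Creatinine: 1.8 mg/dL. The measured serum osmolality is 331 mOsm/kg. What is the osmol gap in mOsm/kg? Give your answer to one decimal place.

Calculated osmolality = 2·Na + glucose/18 + BUN/2.8
= 2·137 + 135/18 + 10/2.8
= 274 + 7.50 + 3.57
= 285.07 mOsm/kg ≈ 285.1 mOsm/kg
Osmolar gap = measured − calculated = 331 − 285.1 = 45.9 mOsm/kg

45.9 mOsm/kg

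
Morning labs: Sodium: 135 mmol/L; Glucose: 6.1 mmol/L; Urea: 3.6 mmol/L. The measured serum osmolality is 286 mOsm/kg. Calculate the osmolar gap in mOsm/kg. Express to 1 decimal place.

6.3 mOsm/kg

Calculated osmolality = 2·Na + glucose + urea
= 2·135 + 6.1 + 3.6
= 270 + 6.10 + 3.60
= 279.7 mOsm/kg ≈ 279.7 mOsm/kg
Osmolar gap = measured − calculated = 286 − 279.7 = 6.3 mOsm/kg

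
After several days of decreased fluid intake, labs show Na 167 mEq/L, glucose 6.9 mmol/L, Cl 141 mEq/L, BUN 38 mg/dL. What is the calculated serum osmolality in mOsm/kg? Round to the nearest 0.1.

354.5 mOsm/kg

Calculated osmolality = 2·Na + glucose + BUN/2.8
= 2·167 + 6.9 + 38/2.8
= 334 + 6.90 + 13.57
= 354.47 mOsm/kg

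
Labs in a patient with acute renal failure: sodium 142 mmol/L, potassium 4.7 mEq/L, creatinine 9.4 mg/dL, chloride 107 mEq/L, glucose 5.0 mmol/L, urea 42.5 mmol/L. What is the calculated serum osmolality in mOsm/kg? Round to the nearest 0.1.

331.5 mOsm/kg

Calculated osmolality = 2·Na + glucose + urea
= 2·142 + 5 + 42.5
= 284 + 5 + 42.50
= 331.5 mOsm/kg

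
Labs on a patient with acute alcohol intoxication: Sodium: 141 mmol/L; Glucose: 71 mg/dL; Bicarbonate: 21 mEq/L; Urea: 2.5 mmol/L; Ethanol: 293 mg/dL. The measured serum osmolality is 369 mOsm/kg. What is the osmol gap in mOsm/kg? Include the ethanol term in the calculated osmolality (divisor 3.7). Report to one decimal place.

1.4 mOsm/kg

Calculated osmolality = 2·Na + glucose/18 + urea + ethanol/3.7
= 2·141 + 71/18 + 2.5 + 293/3.7
= 282 + 3.94 + 2.50 + 79.19
= 367.63 mOsm/kg ≈ 367.6 mOsm/kg
Osmolar gap = measured − calculated = 369 − 367.6 = 1.4 mOsm/kg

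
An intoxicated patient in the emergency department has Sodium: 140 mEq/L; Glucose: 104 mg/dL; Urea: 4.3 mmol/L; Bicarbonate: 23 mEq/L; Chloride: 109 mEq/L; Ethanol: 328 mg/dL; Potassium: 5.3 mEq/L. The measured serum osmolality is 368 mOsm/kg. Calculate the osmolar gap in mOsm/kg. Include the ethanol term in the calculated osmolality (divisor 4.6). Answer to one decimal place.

6.6 mOsm/kg

Calculated osmolality = 2·Na + glucose/18 + urea + ethanol/4.6
= 2·140 + 104/18 + 4.3 + 328/4.6
= 280 + 5.78 + 4.30 + 71.30
= 361.38 mOsm/kg ≈ 361.4 mOsm/kg
Osmolar gap = measured − calculated = 368 − 361.4 = 6.6 mOsm/kg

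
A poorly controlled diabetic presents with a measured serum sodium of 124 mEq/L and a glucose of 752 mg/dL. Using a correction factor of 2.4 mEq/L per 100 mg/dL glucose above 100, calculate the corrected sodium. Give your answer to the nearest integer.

140 mEq/L

Corrected Na = measured Na + 2.4 · (glucose − 100)/100
= 124 + 2.4 · (752 − 100)/100
= 124 + 15.6
= 139.6 mEq/L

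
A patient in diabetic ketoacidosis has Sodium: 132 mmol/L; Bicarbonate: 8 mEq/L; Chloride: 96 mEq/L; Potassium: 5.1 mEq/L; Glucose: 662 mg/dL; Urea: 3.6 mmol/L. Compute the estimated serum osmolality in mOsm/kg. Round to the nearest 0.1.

304.4 mOsm/kg

Calculated osmolality = 2·Na + glucose/18 + urea
= 2·132 + 662/18 + 3.6
= 264 + 36.78 + 3.60
= 304.38 mOsm/kg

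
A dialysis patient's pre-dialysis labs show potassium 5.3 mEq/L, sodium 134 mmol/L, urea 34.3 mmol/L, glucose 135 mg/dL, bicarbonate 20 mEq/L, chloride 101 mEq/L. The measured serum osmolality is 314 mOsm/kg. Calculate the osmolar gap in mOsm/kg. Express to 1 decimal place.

Calculated osmolality = 2·Na + glucose/18 + urea
= 2·134 + 135/18 + 34.3
= 268 + 7.50 + 34.30
= 309.8 mOsm/kg ≈ 309.8 mOsm/kg
Osmolar gap = measured − calculated = 314 − 309.8 = 4.2 mOsm/kg

4.2 mOsm/kg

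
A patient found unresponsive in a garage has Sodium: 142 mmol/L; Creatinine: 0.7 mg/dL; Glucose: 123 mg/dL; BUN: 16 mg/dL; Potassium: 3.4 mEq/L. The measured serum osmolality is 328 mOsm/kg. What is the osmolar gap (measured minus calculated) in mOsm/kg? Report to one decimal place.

31.5 mOsm/kg

Calculated osmolality = 2·Na + glucose/18 + BUN/2.8
= 2·142 + 123/18 + 16/2.8
= 284 + 6.83 + 5.71
= 296.54 mOsm/kg ≈ 296.5 mOsm/kg
Osmolar gap = measured − calculated = 328 − 296.5 = 31.5 mOsm/kg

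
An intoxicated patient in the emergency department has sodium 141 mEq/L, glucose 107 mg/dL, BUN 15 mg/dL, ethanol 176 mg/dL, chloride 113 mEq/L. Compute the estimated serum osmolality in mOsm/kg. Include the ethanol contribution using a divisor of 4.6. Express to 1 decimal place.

Calculated osmolality = 2·Na + glucose/18 + BUN/2.8 + ethanol/4.6
= 2·141 + 107/18 + 15/2.8 + 176/4.6
= 282 + 5.94 + 5.36 + 38.26
= 331.56 mOsm/kg

331.6 mOsm/kg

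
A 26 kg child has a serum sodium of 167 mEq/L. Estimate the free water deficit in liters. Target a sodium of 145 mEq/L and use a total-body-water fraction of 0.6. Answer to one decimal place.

2.4 L

TBW = 0.6 · 26 = 15.6 L
Free water deficit = TBW · (Na/145 − 1)
= 15.6 · (167/145 − 1)
= 15.6 · 0.1517
= 2.37 L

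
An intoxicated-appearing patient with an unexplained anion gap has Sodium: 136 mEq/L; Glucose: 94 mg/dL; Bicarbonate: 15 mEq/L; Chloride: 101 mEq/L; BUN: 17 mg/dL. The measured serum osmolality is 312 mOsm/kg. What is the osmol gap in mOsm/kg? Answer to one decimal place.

28.7 mOsm/kg

Calculated osmolality = 2·Na + glucose/18 + BUN/2.8
= 2·136 + 94/18 + 17/2.8
= 272 + 5.22 + 6.07
= 283.29 mOsm/kg ≈ 283.3 mOsm/kg
Osmolar gap = measured − calculated = 312 − 283.3 = 28.7 mOsm/kg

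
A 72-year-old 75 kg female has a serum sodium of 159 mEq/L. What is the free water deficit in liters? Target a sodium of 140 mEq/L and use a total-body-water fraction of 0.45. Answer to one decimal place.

TBW = 0.45 · 75 = 33.75 L
Free water deficit = TBW · (Na/140 − 1)
= 33.75 · (159/140 − 1)
= 33.75 · 0.1357
= 4.58 L

4.6 L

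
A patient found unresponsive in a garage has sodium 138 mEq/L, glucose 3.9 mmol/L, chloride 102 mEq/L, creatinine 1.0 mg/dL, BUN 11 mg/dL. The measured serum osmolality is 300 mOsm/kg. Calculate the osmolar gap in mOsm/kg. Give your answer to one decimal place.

Calculated osmolality = 2·Na + glucose + BUN/2.8
= 2·138 + 3.9 + 11/2.8
= 276 + 3.90 + 3.93
= 283.83 mOsm/kg ≈ 283.8 mOsm/kg
Osmolar gap = measured − calculated = 300 − 283.8 = 16.2 mOsm/kg

16.2 mOsm/kg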